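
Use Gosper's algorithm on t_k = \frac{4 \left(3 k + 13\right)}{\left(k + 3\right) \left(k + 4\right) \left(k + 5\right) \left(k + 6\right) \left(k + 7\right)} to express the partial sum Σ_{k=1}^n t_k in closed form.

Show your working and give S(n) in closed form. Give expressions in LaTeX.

t_(k+1)/t_k = (k + 3)*(3*k + 16)/((k + 8)*(3*k + 13)).
Take A(k)=k + 3, B(k)=k + 8, C(k)=k + 13/3.
Set up (k + 3)·f(k+1) − (k + 7)·f(k) − (k + 13/3) = 0.
Bound: deg f ≤ 4.
Match coefficients ⇒ f(k) = k*(k + 4)*(k**2 + 14*k + 63)/270.
Then R = B(k−1)f/C = k*(k + 4)*(k + 7)*(k**2 + 14*k + 63)/(90*(3*k + 13)), so s_k = R(k)·t_k = 2*k*(k**2 + 14*k + 63)/(45*(k**3 + 14*k**2 + 63*k + 90)).
s_(k+1) − s_k = 4*(3*k + 13)/(k**5 + 25*k**4 + 245*k**3 + 1175*k**2 + 2754*k + 2520) = t_k.
Evaluate: s_(n+1) = 2*(n**3 + 17*n**2 + 94*n + 78)/(45*(n**3 + 17*n**2 + 94*n + 168)); subtract s_(1) = 13/630 ⇒ S(n) = n*(n**2 + 17*n + 94)/(42*(n**3 + 17*n**2 + 94*n + 168)).

S(n) = \frac{n \left(n^{2} + 17 n + 94\right)}{42 \left(n^{3} + 17 n^{2} + 94 n + 168\right)}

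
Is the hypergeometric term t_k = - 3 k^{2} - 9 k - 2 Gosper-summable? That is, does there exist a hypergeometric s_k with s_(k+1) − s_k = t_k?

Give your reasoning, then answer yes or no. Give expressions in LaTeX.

r(k) = (3*k**2 + 15*k + 14)/(3*k**2 + 9*k + 2) after simplifying.
Gosper form: A/B · C(k+1)/C(k) with A=1, B=1, C=k**2 + 3*k + 2/3.
Need (1)·f(k+1) − (1)·f(k) = k**2 + 3*k + 2/3.
Degrees (0,0,2) ⇒ d ≤ 3.
A polynomial solution: f(k) = k*(k**2 + 3*k - 2)/3.
So s_k = (B(k−1)f/C)·t_k = (k*(k**2 + 3*k - 2)/(3*k**2 + 9*k + 2))·t_k = k*(-k**2 - 3*k + 2).
Check: Δs_k = -3*k**2 - 9*k - 2. ✓

Yes. s_k = k \left(- k^{2} - 3 k + 2\right).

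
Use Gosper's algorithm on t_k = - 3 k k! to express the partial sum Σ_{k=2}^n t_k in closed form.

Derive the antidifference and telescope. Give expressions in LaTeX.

S(n) = 6 - 3 \left(n + 1\right)!

t_(k+1)/t_k = (k + 1)**2/k.
So A=k + 1 and B=1, with C=k.
Key eq: (k + 1)·f(k+1) = (1)·f(k) + (k).
deg f ≤ 0 (via 1,0,1).
Coefficient equations give f(k) = 1.
Certificate R = B(k−1)f/C = 1/k gives s_k = -3*factorial(k).
s_(k+1) − s_k = -3*k*factorial(k) = t_k.
s_(n+1) = -3*factorial(n + 1) and s_(2) = -6, so S(n) = 6 - 3*factorial(n + 1).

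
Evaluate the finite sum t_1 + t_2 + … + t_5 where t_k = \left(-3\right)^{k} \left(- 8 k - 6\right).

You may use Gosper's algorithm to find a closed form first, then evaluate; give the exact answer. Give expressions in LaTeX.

Step 1: r(k) = 3*(-4*k - 7)/(4*k + 3).
So A=-3 and B=1, with C=k + 3/4.
f must satisfy (-3)·f(k+1) − (1)·f(k) = k + 3/4.
Bound: deg f ≤ 1.
Solve for f: f(k) = -k/4 (degree 1 ≤ 1).
So s_k = (B(k−1)f/C)·t_k = (-k/(4*k + 3))·t_k = 2*(-3)**k*k.
s_(k+1) − s_k = (-3)**k*(-8*k - 6) = t_k.
Sum = s_(6) − s_(1); s_(6) = 8748, s_(1) = -6 ⇒ 8754.

Σ = 8754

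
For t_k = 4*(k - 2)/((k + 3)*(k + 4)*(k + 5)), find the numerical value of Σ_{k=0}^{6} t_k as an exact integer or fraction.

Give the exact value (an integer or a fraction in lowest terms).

t_(k+1)/t_k = (k - 1)*(k + 3)/((k - 2)*(k + 6)).
Take A(k)=k + 3, B(k)=k + 6, C(k)=k - 2.
Key eq: (k + 3)·f(k+1) = (k + 5)·f(k) + (k - 2).
deg f ≤ 2 (via 1,1,1).
Coefficient equations give f(k) = k*(k - 17)/24.
So s_k = (B(k−1)f/C)·t_k = (k*(k - 17)*(k + 5)/(24*(k - 2)))·t_k = k*(k - 17)/(6*(k + 3)*(k + 4)).
s_(k+1) − s_k = 4*(k - 2)/(k**3 + 12*k**2 + 47*k + 60) = t_k.
Σ_(k=0)^(6) t_k = s_(7) − s_(0) = -7/66 − (0) = -7/66.

Σ = -7/66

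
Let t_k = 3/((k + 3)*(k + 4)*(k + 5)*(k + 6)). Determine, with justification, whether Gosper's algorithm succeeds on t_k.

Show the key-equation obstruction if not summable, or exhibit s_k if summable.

Yes. s_k = k*(k**2 + 12*k + 47)/(60*(k + 3)*(k + 4)*(k + 5)).

The ratio is (k + 3)/(k + 7).
Factor: A=k + 3; B=k + 7; C=1.
Key eq: (k + 3)·f(k+1) = (k + 6)·f(k) + (1).
deg f ≤ 3 (via 1,1,0).
Solving with deg f ≤ 3: f(k) = k*(k**2 + 12*k + 47)/180.
Certificate R = B(k−1)f/C = k*(k + 6)*(k**2 + 12*k + 47)/180 gives s_k = k*(k**2 + 12*k + 47)/(60*(k + 3)*(k + 4)*(k + 5)).
Verify: 3/(k**4 + 18*k**3 + 119*k**2 + 342*k + 360) matches t_k.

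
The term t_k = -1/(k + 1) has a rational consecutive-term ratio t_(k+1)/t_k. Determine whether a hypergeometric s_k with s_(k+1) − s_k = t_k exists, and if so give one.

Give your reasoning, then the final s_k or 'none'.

Ratio r(k) = (k + 1)/(k + 2).
Gosper form: A/B · C(k+1)/C(k) with A=k + 1, B=k + 2, C=1.
Solve (k + 1)·f(k+1) − (k + 1)·f(k) = 1.
From deg A=1, deg B=1, deg C=0: d=0.
Put f(k) = c0: A·f(k+1) − B(k−1)·f(k) − C = -1; need -1 = 0 — inconsistent ⇒ no f, not summable.

no hypergeometric antidifference exists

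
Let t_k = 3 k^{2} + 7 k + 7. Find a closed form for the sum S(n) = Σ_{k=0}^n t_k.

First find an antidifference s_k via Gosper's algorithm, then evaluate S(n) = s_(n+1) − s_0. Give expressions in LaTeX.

The ratio is (3*k**2 + 13*k + 17)/(3*k**2 + 7*k + 7).
Gosper form: A/B · C(k+1)/C(k) with A=1, B=1, C=k**2 + 7*k/3 + 7/3.
Need (1)·f(k+1) − (1)·f(k) = k**2 + 7*k/3 + 7/3.
Bound: deg f ≤ 3.
Match coefficients ⇒ f(k) = k*(k**2 + 2*k + 4)/3.
So s_k = (B(k−1)f/C)·t_k = (k*(k**2 + 2*k + 4)/(3*k**2 + 7*k + 7))·t_k = k*(k**2 + 2*k + 4).
s_(k+1) − s_k = 3*k**2 + 7*k + 7 = t_k.
Telescope: S(n) = s_(n+1) − s_(0) = n**3 + 5*n**2 + 11*n + 7 − (0) = n**3 + 5*n**2 + 11*n + 7.

S(n) = n^{3} + 5 n^{2} + 11 n + 7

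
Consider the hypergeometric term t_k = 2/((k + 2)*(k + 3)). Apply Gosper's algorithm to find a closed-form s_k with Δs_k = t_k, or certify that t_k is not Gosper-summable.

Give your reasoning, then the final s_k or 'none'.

Ratio r(k) = (k + 2)/(k + 4).
A = k + 2, B = k + 4, C = 1.
f must satisfy (k + 2)·f(k+1) − (k + 3)·f(k) = 1.
Bound: deg f ≤ 1.
A polynomial solution: f(k) = k/2.
So s_k = (B(k−1)f/C)·t_k = (k*(k + 3)/2)·t_k = k/(k + 2).
Verify: 2/(k**2 + 5*k + 6) matches t_k.

s_k = k/(k + 2)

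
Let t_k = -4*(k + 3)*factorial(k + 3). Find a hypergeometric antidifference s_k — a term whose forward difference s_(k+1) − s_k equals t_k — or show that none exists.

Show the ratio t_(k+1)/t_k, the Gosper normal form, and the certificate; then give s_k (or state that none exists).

r(k) = (k + 4)**2/(k + 3) after simplifying.
Factor: A=k + 4; B=1; C=k + 3.
Solve (k + 4)·f(k+1) − (1)·f(k) = k + 3.
d = 0 from the (1,0,1) case.
Match coefficients ⇒ f(k) = 1.
R(k) = B(k−1)·f(k)/C(k) = 1/(k + 3); s_k = R·t_k = -4*factorial(k + 3).
Δs = -4*(k + 3)*factorial(k + 3), as required.

s_k = -4*factorial(k + 3)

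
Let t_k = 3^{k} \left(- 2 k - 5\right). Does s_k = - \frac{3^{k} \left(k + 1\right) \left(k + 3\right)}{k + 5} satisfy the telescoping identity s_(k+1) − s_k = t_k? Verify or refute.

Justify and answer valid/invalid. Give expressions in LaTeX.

Invalid: residual \frac{4 \cdot 3^{k} \left(k^{2} + 7 k + 12\right)}{k^{2} + 11 k + 30} ≠ 0.

s_(k+1) = -3**(k + 1)*(k + 2)*(k + 4)/(k + 6)
s_(k+1) − s_k = 3**k*(-2*k**3 - 23*k**2 - 87*k - 102)/(k**2 + 11*k + 30)
(s_(k+1) − s_k) − t_k = 4*3**k*(k**2 + 7*k + 12)/(k**2 + 11*k + 30)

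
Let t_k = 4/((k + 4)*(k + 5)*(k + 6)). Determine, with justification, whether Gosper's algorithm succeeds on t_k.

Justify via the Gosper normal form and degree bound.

Yes. s_k = k*(k + 9)/(10*(k + 4)*(k + 5)).

r(k) = (k + 4)/(k + 7) after simplifying.
Gosper form: A/B · C(k+1)/C(k) with A=k + 4, B=k + 7, C=1.
Set up (k + 4)·f(k+1) − (k + 6)·f(k) − (1) = 0.
deg f ≤ 2 (via 1,1,0).
Match coefficients ⇒ f(k) = k*(k + 9)/40.
Get s_k = R·t_k = k*(k + 9)/(10*(k + 4)*(k + 5)) with R(k) = B(k−1)f(k)/C(k) = k*(k + 6)*(k + 9)/40.
Δs = 4/(k**3 + 15*k**2 + 74*k + 120), as required.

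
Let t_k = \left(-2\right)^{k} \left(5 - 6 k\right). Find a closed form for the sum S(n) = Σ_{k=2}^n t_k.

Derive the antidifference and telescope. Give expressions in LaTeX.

S(n) = - 4 \left(-2\right)^{n} n + 2 \left(-2\right)^{n} - 4

The ratio is 2*(-6*k - 1)/(6*k - 5).
A = -2, B = 1, C = k - 5/6.
Solve (-2)·f(k+1) − (1)·f(k) = k - 5/6.
deg f ≤ 1 (via 0,0,1).
Solving with deg f ≤ 1: f(k) = -(2*k - 3)/6.
Get s_k = R·t_k = (-2)**k*(2*k - 3) with R(k) = B(k−1)f(k)/C(k) = -(2*k - 3)/(6*k - 5).
Check: Δs_k = (-2)**k*(5 - 6*k). ✓
s_(n+1) = (-2)**(n + 1)*(2*n - 1) and s_(2) = 4, so S(n) = -4*(-2)**n*n + 2*(-2)**n - 4.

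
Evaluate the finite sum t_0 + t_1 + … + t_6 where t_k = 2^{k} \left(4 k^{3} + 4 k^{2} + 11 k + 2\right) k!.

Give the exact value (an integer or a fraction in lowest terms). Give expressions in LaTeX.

Σ = 52254716

r(k) = 2*(4*k**4 + 20*k**3 + 47*k**2 + 52*k + 21)/(4*k**3 + 4*k**2 + 11*k + 2) after simplifying.
A = 2*k + 2, B = 1, C = k**3 + k**2 + 11*k/4 + 1/2.
f must satisfy (2*k + 2)·f(k+1) − (1)·f(k) = k**3 + k**2 + 11*k/4 + 1/2.
Degrees (1,0,3) ⇒ d ≤ 2.
Solve for f: f(k) = (2*k**2 - 3*k + 4)/4 (degree 2 ≤ 2).
Get s_k = R·t_k = 2**k*(2*k**2 - 3*k + 4)*factorial(k) with R(k) = B(k−1)f(k)/C(k) = (2*k**2 - 3*k + 4)/(4*k**3 + 4*k**2 + 11*k + 2).
Δs = 2**k*(4*k**3 + 4*k**2 + 11*k + 2)*factorial(k), as required.
Σ_(k=0)^(6) t_k = s_(7) − s_(0) = 52254720 − (4) = 52254716.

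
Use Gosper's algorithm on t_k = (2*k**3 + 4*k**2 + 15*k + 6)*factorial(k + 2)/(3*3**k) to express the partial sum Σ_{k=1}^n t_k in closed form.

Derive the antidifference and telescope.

t_(k+1)/t_k = (2*k**4 + 16*k**3 + 59*k**2 + 114*k + 81)/(3*(2*k**3 + 4*k**2 + 15*k + 6)).
Normal form (A,B,C) = (k/3 + 1, 1, k**3 + 2*k**2 + 15*k/2 + 3).
Key eq: (k/3 + 1)·f(k+1) = (1)·f(k) + (k**3 + 2*k**2 + 15*k/2 + 3).
d = 2 from the (1,0,3) case.
Solve for f: f(k) = 3*(2*k**2 + 1)/2 (degree 2 ≤ 2).
R(k) = B(k−1)·f(k)/C(k) = 3*(2*k**2 + 1)/(2*k**3 + 4*k**2 + 15*k + 6); s_k = R·t_k = (2*k**2 + 1)*factorial(k + 2)/3**k.
s_(k+1) − s_k = (2*k**3 + 4*k**2 + 15*k + 6)*factorial(k + 2)/(3*3**k) = t_k.
Evaluate: s_(n+1) = 3**(-n - 1)*(2*n**2 + 4*n + 3)*factorial(n + 3); subtract s_(1) = 6 ⇒ S(n) = (-18*3**n + 2*n**5*factorial(n) + 16*n**4*factorial(n) + 49*n**3*factorial(n) + 74*n**2*factorial(n) + 57*n*factorial(n) + 18*factorial(n))/(3*3**n).

S(n) = (-18*3**n + 2*n**5*factorial(n) + 16*n**4*factorial(n) + 49*n**3*factorial(n) + 74*n**2*factorial(n) + 57*n*factorial(n) + 18*factorial(n))/(3*3**n)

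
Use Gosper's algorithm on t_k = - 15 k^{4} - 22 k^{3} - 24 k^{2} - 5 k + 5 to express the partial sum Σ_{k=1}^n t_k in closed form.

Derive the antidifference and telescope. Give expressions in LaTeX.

r(k) = (15*k**4 + 82*k**3 + 180*k**2 + 179*k + 61)/(15*k**4 + 22*k**3 + 24*k**2 + 5*k - 5) after simplifying.
A = 1, B = 1, C = k**4 + 22*k**3/15 + 8*k**2/5 + k/3 - 1/3.
Need (1)·f(k+1) − (1)·f(k) = k**4 + 22*k**3/15 + 8*k**2/5 + k/3 - 1/3.
deg f ≤ 5 (via 0,0,4).
A polynomial solution: f(k) = k*(3*k**4 - 2*k**3 + 2*k**2 - 4*k - 4)/15.
Then R = B(k−1)f/C = k*(3*k**4 - 2*k**3 + 2*k**2 - 4*k - 4)/(15*k**4 + 22*k**3 + 24*k**2 + 5*k - 5), so s_k = R(k)·t_k = k*(-3*k**4 + 2*k**3 - 2*k**2 + 4*k + 4).
Verify: -15*k**4 - 22*k**3 - 24*k**2 - 5*k + 5 matches t_k.
s_(n+1) = -3*n**5 - 13*n**4 - 24*n**3 - 20*n**2 - n + 5 and s_(1) = 5, so S(n) = n*(-3*n**4 - 13*n**3 - 24*n**2 - 20*n - 1).

S(n) = n \left(- 3 n^{4} - 13 n^{3} - 24 n^{2} - 20 n - 1\right)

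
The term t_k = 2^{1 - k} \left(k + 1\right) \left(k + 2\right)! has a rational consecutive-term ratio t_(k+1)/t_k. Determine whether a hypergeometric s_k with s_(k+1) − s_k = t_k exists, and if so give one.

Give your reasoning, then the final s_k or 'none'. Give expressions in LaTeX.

s_k = 2^{2 - k} \left(k + 2\right)!

Step 1: r(k) = (k + 2)*(k + 3)/(2*(k + 1)).
Normal form (A,B,C) = (k/2 + 3/2, 1, k + 1).
f must satisfy (k/2 + 3/2)·f(k+1) − (1)·f(k) = k + 1.
Degrees (1,0,1) ⇒ d ≤ 0.
Solve for f: f(k) = 2 (degree 0 ≤ 0).
Get s_k = R·t_k = 2**(2 - k)*factorial(k + 2) with R(k) = B(k−1)f(k)/C(k) = 2/(k + 1).
Δs = 2**(1 - k)*(k + 1)*factorial(k + 2), as required.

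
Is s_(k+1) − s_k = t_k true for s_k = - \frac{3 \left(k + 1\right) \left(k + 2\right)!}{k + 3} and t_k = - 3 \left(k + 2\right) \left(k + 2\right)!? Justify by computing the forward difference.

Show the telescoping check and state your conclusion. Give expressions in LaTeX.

s_(k+1) = -3*(k + 2)*factorial(k + 3)/(k + 4)
s_(k+1) − s_k = -3*(k**3 + 7*k**2 + 16*k + 14)*factorial(k + 2)/((k + 3)*(k + 4))
(s_(k+1) − s_k) − t_k = 6*(k**2 + 5*k + 5)*factorial(k + 2)/((k + 3)*(k + 4))

Invalid: residual \frac{6 \left(k^{2} + 5 k + 5\right) \left(k + 2\right)!}{\left(k + 3\right) \left(k + 4\right)} ≠ 0.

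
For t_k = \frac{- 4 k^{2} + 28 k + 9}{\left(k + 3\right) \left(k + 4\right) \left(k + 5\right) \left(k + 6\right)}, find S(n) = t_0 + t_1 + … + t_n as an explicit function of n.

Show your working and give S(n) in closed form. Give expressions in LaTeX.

The ratio is (4*k**3 - 8*k**2 - 93*k - 99)/(4*k**3 - 205*k - 63).
A = k + 3, B = k + 7, C = k**2 - 7*k - 9/4.
Solve (k + 3)·f(k+1) − (k + 6)·f(k) = k**2 - 7*k - 9/4.
deg f ≤ 3 (via 1,1,2).
Solve for f: f(k) = k*(k**2 - 228*k + 47)/240 (degree 3 ≤ 3).
R(k) = B(k−1)·f(k)/C(k) = k*(k + 6)*(k**2 - 228*k + 47)/(60*(4*k**2 - 28*k - 9)); s_k = R·t_k = k*(-k**2 + 228*k - 47)/(60*(k + 3)*(k + 4)*(k + 5)).
s_(k+1) − s_k = (-4*k**2 + 28*k + 9)/(k**4 + 18*k**3 + 119*k**2 + 342*k + 360) = t_k.
s_(n+1) = (-n**3 + 225*n**2 + 406*n + 180)/(60*(n**3 + 15*n**2 + 74*n + 120)) and s_(0) = 0, so S(n) = (-n**3 + 225*n**2 + 406*n + 180)/(60*(n**3 + 15*n**2 + 74*n + 120)).

S(n) = \frac{- n^{3} + 225 n^{2} + 406 n + 180}{60 \left(n^{3} + 15 n^{2} + 74 n + 120\right)}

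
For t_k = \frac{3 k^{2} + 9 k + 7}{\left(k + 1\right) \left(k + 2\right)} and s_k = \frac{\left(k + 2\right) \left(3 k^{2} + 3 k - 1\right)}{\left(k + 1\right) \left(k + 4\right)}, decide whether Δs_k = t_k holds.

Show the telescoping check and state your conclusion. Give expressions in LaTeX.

s_(k+1) = (k + 3)*(3*k + 3*(k + 1)**2 + 2)/((k + 2)*(k + 5))
s_(k+1) − s_k = (3*k**4 + 36*k**3 + 124*k**2 + 167*k + 80)/(k**4 + 12*k**3 + 49*k**2 + 78*k + 40)
(s_(k+1) − s_k) − t_k = 4*(-6*k**2 - 19*k - 15)/(k**4 + 12*k**3 + 49*k**2 + 78*k + 40)

Invalid: residual \frac{4 \left(- 6 k^{2} - 19 k - 15\right)}{k^{4} + 12 k^{3} + 49 k^{2} + 78 k + 40} ≠ 0.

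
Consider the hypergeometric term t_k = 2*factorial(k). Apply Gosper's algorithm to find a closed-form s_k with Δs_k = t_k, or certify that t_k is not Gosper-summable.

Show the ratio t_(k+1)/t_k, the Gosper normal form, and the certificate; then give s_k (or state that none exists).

The ratio is k + 1.
A = k + 1, B = 1, C = 1.
Solve (k + 1)·f(k+1) − (1)·f(k) = 1.
deg f ≤ -1 (via 1,0,0).
Negative degree bound (-1): no f exists, t_k not Gosper-summable.

no hypergeometric antidifference exists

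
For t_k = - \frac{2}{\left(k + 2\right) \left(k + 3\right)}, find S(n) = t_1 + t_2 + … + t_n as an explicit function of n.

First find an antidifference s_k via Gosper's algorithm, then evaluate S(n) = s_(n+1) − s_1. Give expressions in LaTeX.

S(n) = - \frac{2 n}{3 n + 9}

The ratio is (k + 2)/(k + 4).
Normal form (A,B,C) = (k + 2, k + 4, 1).
Need (k + 2)·f(k+1) − (k + 3)·f(k) = 1.
Degrees (1,1,0) ⇒ d ≤ 1.
Coefficient equations give f(k) = k/2.
Then R = B(k−1)f/C = k*(k + 3)/2, so s_k = R(k)·t_k = -k/(k + 2).
Check: Δs_k = -2/(k**2 + 5*k + 6). ✓
Telescope: S(n) = s_(n+1) − s_(1) = (-n - 1)/(n + 3) − (-1/3) = -2*n/(3*n + 9).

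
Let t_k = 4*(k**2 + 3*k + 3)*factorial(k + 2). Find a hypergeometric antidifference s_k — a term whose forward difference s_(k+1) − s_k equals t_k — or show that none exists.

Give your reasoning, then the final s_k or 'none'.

s_k = 4*k*factorial(k + 2)

Step 1: r(k) = (k + 3)*(3*k + (k + 1)**2 + 6)/(k**2 + 3*k + 3).
So A=k + 3 and B=1, with C=k**2 + 3*k + 3.
f must satisfy (k + 3)·f(k+1) − (1)·f(k) = k**2 + 3*k + 3.
Degrees (1,0,2) ⇒ d ≤ 1.
Coefficient equations give f(k) = k.
So s_k = (B(k−1)f/C)·t_k = (k/(k**2 + 3*k + 3))·t_k = 4*k*factorial(k + 2).
Δs = 4*(k**2 + 3*k + 3)*factorial(k + 2), as required.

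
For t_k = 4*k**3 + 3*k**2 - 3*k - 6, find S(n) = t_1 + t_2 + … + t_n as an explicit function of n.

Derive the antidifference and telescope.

S(n) = n*(n**3 + 3*n**2 + n - 7)

Ratio r(k) = (4*k**3 + 15*k**2 + 15*k - 2)/(4*k**3 + 3*k**2 - 3*k - 6).
Take A(k)=1, B(k)=1, C(k)=k**3 + 3*k**2/4 - 3*k/4 - 3/2.
Set up (1)·f(k+1) − (1)·f(k) − (k**3 + 3*k**2/4 - 3*k/4 - 3/2) = 0.
Bound: deg f ≤ 4.
A polynomial solution: f(k) = k*(k**3 - k**2 - 2*k - 4)/4.
So s_k = (B(k−1)f/C)·t_k = (k*(k**3 - k**2 - 2*k - 4)/(4*k**3 + 3*k**2 - 3*k - 6))·t_k = k*(k**3 - k**2 - 2*k - 4).
Δs = 4*k**3 + 3*k**2 - 3*k - 6, as required.
Telescope: S(n) = s_(n+1) − s_(1) = n**4 + 3*n**3 + n**2 - 7*n - 6 − (-6) = n*(n**3 + 3*n**2 + n - 7).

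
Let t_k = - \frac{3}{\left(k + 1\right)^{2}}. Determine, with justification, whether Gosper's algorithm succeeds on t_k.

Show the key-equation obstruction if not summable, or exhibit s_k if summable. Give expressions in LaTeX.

No; the coefficient equations for f are inconsistent.

t_(k+1)/t_k = (k + 1)**2/(k + 2)**2.
Factor: A=k**2 + 2*k + 1; B=k**2 + 4*k + 4; C=1.
Need (k**2 + 2*k + 1)·f(k+1) − (k**2 + 2*k + 1)·f(k) = 1.
deg f ≤ 0 (via 2,2,0).
Write f(k) = c0. Then LHS − RHS = -1, requiring -1 = 0: contradictory. No certificate.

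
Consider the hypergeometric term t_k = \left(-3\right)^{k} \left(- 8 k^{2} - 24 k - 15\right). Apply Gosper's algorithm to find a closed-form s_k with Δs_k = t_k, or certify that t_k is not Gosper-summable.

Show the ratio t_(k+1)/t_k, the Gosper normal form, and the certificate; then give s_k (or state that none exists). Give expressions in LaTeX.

s_k = \left(-3\right)^{k} k \left(2 k + 3\right)

Ratio r(k) = 3*(-8*k**2 - 40*k - 47)/(8*k**2 + 24*k + 15).
Factor: A=-3; B=1; C=k**2 + 3*k + 15/8.
f must satisfy (-3)·f(k+1) − (1)·f(k) = k**2 + 3*k + 15/8.
Degrees (0,0,2) ⇒ d ≤ 2.
A polynomial solution: f(k) = -k*(2*k + 3)/8.
So s_k = (B(k−1)f/C)·t_k = (-k*(2*k + 3)/(8*k**2 + 24*k + 15))·t_k = (-3)**k*k*(2*k + 3).
s_(k+1) − s_k = (-3)**k*(-8*k**2 - 24*k - 15) = t_k.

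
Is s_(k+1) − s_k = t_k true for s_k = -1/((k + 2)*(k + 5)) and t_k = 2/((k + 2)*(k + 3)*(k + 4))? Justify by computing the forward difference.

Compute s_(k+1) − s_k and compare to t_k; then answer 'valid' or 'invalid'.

Invalid: residual 2*(-3*k - 14)/(k**5 + 20*k**4 + 155*k**3 + 580*k**2 + 1044*k + 720) ≠ 0.

s_(k+1) = -1/((k + 3)*(k + 6))
s_(k+1) − s_k = 2*(k + 4)/(k**4 + 16*k**3 + 91*k**2 + 216*k + 180)
(s_(k+1) − s_k) − t_k = 2*(-3*k - 14)/(k**5 + 20*k**4 + 155*k**3 + 580*k**2 + 1044*k + 720)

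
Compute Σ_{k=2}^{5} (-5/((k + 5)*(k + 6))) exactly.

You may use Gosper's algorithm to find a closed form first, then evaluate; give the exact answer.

Σ = -20/77

Step 1: r(k) = (k + 5)/(k + 7).
Normal form (A,B,C) = (k + 5, k + 7, 1).
Solve (k + 5)·f(k+1) − (k + 6)·f(k) = 1.
Bound: deg f ≤ 1.
Solving with deg f ≤ 1: f(k) = k/5.
Then R = B(k−1)f/C = k*(k + 6)/5, so s_k = R(k)·t_k = -k/(k + 5).
Verify: -5/(k**2 + 11*k + 30) matches t_k.
Telescoping: Σ = s_(6) − s_(2) = -6/11 − (-2/7) = -20/77.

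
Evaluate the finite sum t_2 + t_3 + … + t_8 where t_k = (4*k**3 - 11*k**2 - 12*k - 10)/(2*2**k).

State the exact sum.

Σ = 431/128

The ratio is (4*k**3 + k**2 - 22*k - 29)/(2*(4*k**3 - 11*k**2 - 12*k - 10)).
So A=1/2 and B=1, with C=k**3 - 11*k**2/4 - 3*k - 5/2.
Need (1/2)·f(k+1) − (1)·f(k) = k**3 - 11*k**2/4 - 3*k - 5/2.
Degrees (0,0,3) ⇒ d ≤ 3.
Solve for f: f(k) = -(4*k**3 + k**2 + 2*k - 3)/2 (degree 3 ≤ 3).
R(k) = B(k−1)·f(k)/C(k) = -2*(4*k**3 + k**2 + 2*k - 3)/(4*k**3 - 11*k**2 - 12*k - 10); s_k = R·t_k = (-4*k**3 - k**2 - 2*k + 3)/2**k.
Check: Δs_k = (4*k**3 - 11*k**2 - 12*k - 10)/(2*2**k). ✓
Σ_(k=2)^(8) t_k = s_(9) − s_(2) = -753/128 − (-37/4) = 431/128.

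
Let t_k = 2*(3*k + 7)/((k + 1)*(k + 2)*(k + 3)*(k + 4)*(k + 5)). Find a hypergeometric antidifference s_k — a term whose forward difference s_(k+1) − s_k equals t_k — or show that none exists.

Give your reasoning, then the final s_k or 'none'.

The ratio is (k + 1)*(3*k + 10)/((k + 6)*(3*k + 7)).
Take A(k)=k + 1, B(k)=k + 6, C(k)=k + 7/3.
Need (k + 1)·f(k+1) − (k + 5)·f(k) = k + 7/3.
Bound: deg f ≤ 4.
Match coefficients ⇒ f(k) = k*(k + 2)*(k**2 + 8*k + 19)/36.
Then R = B(k−1)f/C = k*(k + 2)*(k + 5)*(k**2 + 8*k + 19)/(12*(3*k + 7)), so s_k = R(k)·t_k = k*(k**2 + 8*k + 19)/(6*(k**3 + 8*k**2 + 19*k + 12)).
Δs = 2*(3*k + 7)/(k**5 + 15*k**4 + 85*k**3 + 225*k**2 + 274*k + 120), as required.

s_k = k*(k**2 + 8*k + 19)/(6*(k**3 + 8*k**2 + 19*k + 12))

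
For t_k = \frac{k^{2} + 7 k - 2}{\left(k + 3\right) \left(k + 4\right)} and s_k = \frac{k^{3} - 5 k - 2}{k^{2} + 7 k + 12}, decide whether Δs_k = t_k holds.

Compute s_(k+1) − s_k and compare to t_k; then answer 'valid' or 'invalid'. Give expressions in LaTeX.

s_(k+1) = (-5*k + (k + 1)**3 - 7)/(7*k + (k + 1)**2 + 19)
s_(k+1) − s_k = (k**3 + 12*k**2 + 15*k - 8)/(k**3 + 12*k**2 + 47*k + 60)
(s_(k+1) − s_k) − t_k = 2*(1 - 9*k)/(k**3 + 12*k**2 + 47*k + 60)

Invalid: residual \frac{2 \left(1 - 9 k\right)}{k^{3} + 12 k^{2} + 47 k + 60} ≠ 0.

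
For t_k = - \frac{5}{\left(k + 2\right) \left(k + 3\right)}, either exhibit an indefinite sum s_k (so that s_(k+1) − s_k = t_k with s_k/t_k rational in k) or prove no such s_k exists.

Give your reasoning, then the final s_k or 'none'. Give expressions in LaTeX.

s_k = - \frac{5 k}{2 k + 4}

t_(k+1)/t_k = (k + 2)/(k + 4).
So A=k + 2 and B=k + 4, with C=1.
Key eq: (k + 2)·f(k+1) = (k + 3)·f(k) + (1).
From deg A=1, deg B=1, deg C=0: d=1.
Solving with deg f ≤ 1: f(k) = k/2.
Then R = B(k−1)f/C = k*(k + 3)/2, so s_k = R(k)·t_k = -5*k/(2*k + 4).
Verify: -5/(k**2 + 5*k + 6) matches t_k.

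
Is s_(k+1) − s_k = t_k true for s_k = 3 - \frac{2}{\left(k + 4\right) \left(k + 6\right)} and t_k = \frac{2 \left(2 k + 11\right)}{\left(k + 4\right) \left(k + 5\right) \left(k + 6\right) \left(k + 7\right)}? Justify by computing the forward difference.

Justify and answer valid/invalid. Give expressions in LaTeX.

s_(k+1) = 3 - 2/((k + 5)*(k + 7))
s_(k+1) − s_k = 2*(2*k + 11)/(k**4 + 22*k**3 + 179*k**2 + 638*k + 840)
(s_(k+1) − s_k) − t_k = 0

valid; difference matches t_k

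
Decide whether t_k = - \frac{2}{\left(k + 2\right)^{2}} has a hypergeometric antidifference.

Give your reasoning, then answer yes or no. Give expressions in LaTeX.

No — key equation has no polynomial f.

Step 1: r(k) = (k + 2)**2/(k + 3)**2.
Gosper form: A/B · C(k+1)/C(k) with A=k**2 + 4*k + 4, B=k**2 + 6*k + 9, C=1.
Set up (k**2 + 4*k + 4)·f(k+1) − (k**2 + 4*k + 4)·f(k) − (1) = 0.
Degrees (2,2,0) ⇒ d ≤ 0.
Put f(k) = c0: A·f(k+1) − B(k−1)·f(k) − C = -1; need -1 = 0 — inconsistent ⇒ no f, not summable.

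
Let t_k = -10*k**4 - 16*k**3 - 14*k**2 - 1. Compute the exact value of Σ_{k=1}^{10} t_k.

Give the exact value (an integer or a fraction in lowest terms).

Step 1: r(k) = (10*k**4 + 56*k**3 + 122*k**2 + 116*k + 41)/(10*k**4 + 16*k**3 + 14*k**2 + 1).
Gosper form: A/B · C(k+1)/C(k) with A=1, B=1, C=k**4 + 8*k**3/5 + 7*k**2/5 + 1/10.
Set up (1)·f(k+1) − (1)·f(k) − (k**4 + 8*k**3/5 + 7*k**2/5 + 1/10) = 0.
Degrees (0,0,4) ⇒ d ≤ 5.
Coefficient equations give f(k) = k*(2*k**4 - k**3 - 3*k + 3)/10.
Certificate R = B(k−1)f/C = k*(2*k**4 - k**3 - 3*k + 3)/(10*k**4 + 16*k**3 + 14*k**2 + 1) gives s_k = k*(-2*k**4 + k**3 + 3*k - 3).
Verify: -10*k**4 - 16*k**3 - 14*k**2 - 1 matches t_k.
Σ_(k=1)^(10) t_k = s_(11) − s_(1) = -307131 − (-1) = -307130.

Σ = -307130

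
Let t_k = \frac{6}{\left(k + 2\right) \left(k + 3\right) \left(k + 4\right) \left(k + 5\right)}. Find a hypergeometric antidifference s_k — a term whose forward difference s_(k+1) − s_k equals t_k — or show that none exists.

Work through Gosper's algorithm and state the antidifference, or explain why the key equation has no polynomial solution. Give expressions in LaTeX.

s_k = \frac{k \left(k^{2} + 9 k + 26\right)}{12 \left(k + 2\right) \left(k + 3\right) \left(k + 4\right)}

Step 1: r(k) = (k + 2)/(k + 6).
Take A(k)=k + 2, B(k)=k + 6, C(k)=1.
Key eq: (k + 2)·f(k+1) = (k + 5)·f(k) + (1).
Degrees (1,1,0) ⇒ d ≤ 3.
A polynomial solution: f(k) = k*(k**2 + 9*k + 26)/72.
Certificate R = B(k−1)f/C = k*(k + 5)*(k**2 + 9*k + 26)/72 gives s_k = k*(k**2 + 9*k + 26)/(12*(k + 2)*(k + 3)*(k + 4)).
Check: Δs_k = 6/(k**4 + 14*k**3 + 71*k**2 + 154*k + 120). ✓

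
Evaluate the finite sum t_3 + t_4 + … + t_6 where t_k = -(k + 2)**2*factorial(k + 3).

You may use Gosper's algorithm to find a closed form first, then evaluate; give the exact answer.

Step 1: r(k) = (k + 3)**2*(k + 4)/(k + 2)**2.
Normal form (A,B,C) = (k + 4, 1, k**2 + 4*k + 4).
Solve (k + 4)·f(k+1) − (1)·f(k) = k**2 + 4*k + 4.
deg f ≤ 1 (via 1,0,2).
Solve for f: f(k) = k (degree 1 ≤ 1).
R(k) = B(k−1)·f(k)/C(k) = k/(k + 2)**2; s_k = R·t_k = -k*factorial(k + 3).
Check: Δs_k = -(k + 2)**2*factorial(k + 3). ✓
Evaluate s at k=7 and k=3: -25401600 and -2160; difference -25399440.

Σ = -25399440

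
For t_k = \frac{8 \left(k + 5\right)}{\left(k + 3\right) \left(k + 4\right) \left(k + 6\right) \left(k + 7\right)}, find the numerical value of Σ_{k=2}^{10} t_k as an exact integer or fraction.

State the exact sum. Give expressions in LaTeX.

Σ = 99/1190

t_(k+1)/t_k = (k + 3)*(k + 6)**2/((k + 5)**2*(k + 8)).
A = k + 3, B = k + 8, C = k**2 + 10*k + 25.
Need (k + 3)·f(k+1) − (k + 7)·f(k) = k**2 + 10*k + 25.
From deg A=1, deg B=1, deg C=2: d=4.
Coefficient equations give f(k) = k*(k + 4)*(k + 5)*(k + 9)/36.
R(k) = B(k−1)·f(k)/C(k) = k*(k + 4)*(k + 7)*(k + 9)/(36*(k + 5)); s_k = R·t_k = 2*k*(k + 9)/(9*(k**2 + 9*k + 18)).
s_(k+1) − s_k = 8*(k + 5)/(k**4 + 20*k**3 + 145*k**2 + 450*k + 504) = t_k.
Σ_(k=2)^(10) t_k = s_(11) − s_(2) = 220/1071 − (11/90) = 99/1190.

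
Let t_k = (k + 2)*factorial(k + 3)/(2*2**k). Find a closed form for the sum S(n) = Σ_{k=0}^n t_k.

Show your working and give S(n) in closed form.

S(n) = -6 + factorial(n + 4)/(2*2**n)

Step 1: r(k) = (k + 3)*(k + 4)/(2*(k + 2)).
Take A(k)=k/2 + 2, B(k)=1, C(k)=k + 2.
Key eq: (k/2 + 2)·f(k+1) = (1)·f(k) + (k + 2).
From deg A=1, deg B=0, deg C=1: d=0.
Solving with deg f ≤ 0: f(k) = 2.
So s_k = (B(k−1)f/C)·t_k = (2/(k + 2))·t_k = factorial(k + 3)/2**k.
Check: Δs_k = (k + 2)*factorial(k + 3)/(2*2**k). ✓
Σ_(k=0)^n t_k = s_(n+1) − s_(0) = (2**(-n - 1)*factorial(n + 4)) − (6), i.e. -6 + factorial(n + 4)/(2*2**n).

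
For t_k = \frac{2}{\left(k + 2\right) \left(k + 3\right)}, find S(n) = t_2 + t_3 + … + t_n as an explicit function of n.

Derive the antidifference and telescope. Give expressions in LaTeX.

Step 1: r(k) = (k + 2)/(k + 4).
Normal form (A,B,C) = (k + 2, k + 4, 1).
f must satisfy (k + 2)·f(k+1) − (k + 3)·f(k) = 1.
d = 1 from the (1,1,0) case.
A polynomial solution: f(k) = k/2.
So s_k = (B(k−1)f/C)·t_k = (k*(k + 3)/2)·t_k = k/(k + 2).
Verify: 2/(k**2 + 5*k + 6) matches t_k.
Σ_(k=2)^n t_k = s_(n+1) − s_(2) = ((n + 1)/(n + 3)) − (1/2), i.e. (n - 1)/(2*(n + 3)).

S(n) = \frac{n - 1}{2 \left(n + 3\right)}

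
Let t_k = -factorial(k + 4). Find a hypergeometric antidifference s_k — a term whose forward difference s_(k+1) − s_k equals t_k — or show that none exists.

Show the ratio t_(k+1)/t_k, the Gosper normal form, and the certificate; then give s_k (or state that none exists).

Compute t_(k+1)/t_k: get k + 5.
A = k + 5, B = 1, C = 1.
Solve (k + 5)·f(k+1) − (1)·f(k) = 1.
d = -1 from the (1,0,0) case.
d = -1 < 0 ⇒ no nonzero polynomial f; not summable.

not Gosper-summable; s_k does not exist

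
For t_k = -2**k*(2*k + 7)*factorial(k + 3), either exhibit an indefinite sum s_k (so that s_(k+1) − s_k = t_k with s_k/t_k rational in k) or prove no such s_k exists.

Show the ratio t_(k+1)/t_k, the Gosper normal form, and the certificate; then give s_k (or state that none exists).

Ratio r(k) = 2*(k + 4)*(2*k + 9)/(2*k + 7).
Factor: A=2*k + 8; B=1; C=k + 7/2.
Need (2*k + 8)·f(k+1) − (1)·f(k) = k + 7/2.
Degrees (1,0,1) ⇒ d ≤ 0.
Solving with deg f ≤ 0: f(k) = 1/2.
Get s_k = R·t_k = -2**k*factorial(k + 3) with R(k) = B(k−1)f(k)/C(k) = 1/(2*k + 7).
s_(k+1) − s_k = -2**k*(2*k + 7)*factorial(k + 3) = t_k.

s_k = -2**k*factorial(k + 3)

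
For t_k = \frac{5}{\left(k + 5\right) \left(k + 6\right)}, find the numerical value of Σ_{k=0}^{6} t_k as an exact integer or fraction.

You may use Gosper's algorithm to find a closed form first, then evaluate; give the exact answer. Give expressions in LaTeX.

The ratio is (k + 5)/(k + 7).
Gosper form: A/B · C(k+1)/C(k) with A=k + 5, B=k + 7, C=1.
Solve (k + 5)·f(k+1) − (k + 6)·f(k) = 1.
deg f ≤ 1 (via 1,1,0).
Solve for f: f(k) = k/5 (degree 1 ≤ 1).
So s_k = (B(k−1)f/C)·t_k = (k*(k + 6)/5)·t_k = k/(k + 5).
Check: Δs_k = 5/(k**2 + 11*k + 30). ✓
Evaluate s at k=7 and k=0: 7/12 and 0; difference 7/12.

Σ = 7/12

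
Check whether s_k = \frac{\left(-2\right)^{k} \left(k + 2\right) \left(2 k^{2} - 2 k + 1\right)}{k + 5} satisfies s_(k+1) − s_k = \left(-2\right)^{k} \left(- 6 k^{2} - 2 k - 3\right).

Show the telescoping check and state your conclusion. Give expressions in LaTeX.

Invalid: residual \frac{\left(-2\right)^{k} \left(18 k^{3} + 102 k^{2} + 33 k + 48\right)}{k^{2} + 11 k + 30} ≠ 0.

s_(k+1) = 2*(-2)**k*(k + 3)*(2*k - 2*(k + 1)**2 + 1)/(k + 6)
s_(k+1) − s_k = (-2)**k*(-6*k**4 - 50*k**3 - 103*k**2 - 60*k - 42)/(k**2 + 11*k + 30)
(s_(k+1) − s_k) − t_k = (-2)**k*(18*k**3 + 102*k**2 + 33*k + 48)/(k**2 + 11*k + 30)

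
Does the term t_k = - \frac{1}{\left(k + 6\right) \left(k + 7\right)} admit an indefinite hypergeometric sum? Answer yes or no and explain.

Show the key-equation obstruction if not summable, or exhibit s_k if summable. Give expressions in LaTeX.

Compute t_(k+1)/t_k: get (k + 6)/(k + 8).
Normal form (A,B,C) = (k + 6, k + 8, 1).
Set up (k + 6)·f(k+1) − (k + 7)·f(k) − (1) = 0.
Degrees (1,1,0) ⇒ d ≤ 1.
Solving with deg f ≤ 1: f(k) = k/6.
Get s_k = R·t_k = -k/(6*k + 36) with R(k) = B(k−1)f(k)/C(k) = k*(k + 7)/6.
Check: Δs_k = -1/(k**2 + 13*k + 42). ✓

Yes. s_k = - \frac{k}{6 k + 36}.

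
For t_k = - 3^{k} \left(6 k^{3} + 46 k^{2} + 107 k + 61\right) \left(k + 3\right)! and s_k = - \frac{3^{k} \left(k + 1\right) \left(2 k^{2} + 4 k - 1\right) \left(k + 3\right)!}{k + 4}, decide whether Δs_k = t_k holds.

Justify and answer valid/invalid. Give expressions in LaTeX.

s_(k+1) = -3**(k + 1)*(k + 2)*(2*k**2 + 8*k + 5)*factorial(k + 4)/(k + 5)
s_(k+1) − s_k = -3**k*(6*k**5 + 82*k**4 + 431*k**3 + 1077*k**2 + 1234*k + 485)*factorial(k + 3)/((k + 4)*(k + 5))
(s_(k+1) − s_k) − t_k = 3**(k + 1)*(6*k**4 + 70*k**3 + 289*k**2 + 485*k + 245)*factorial(k + 3)/((k + 4)*(k + 5))

Invalid: residual \frac{3^{k + 1} \left(6 k^{4} + 70 k^{3} + 289 k^{2} + 485 k + 245\right) \left(k + 3\right)!}{\left(k + 4\right) \left(k + 5\right)} ≠ 0.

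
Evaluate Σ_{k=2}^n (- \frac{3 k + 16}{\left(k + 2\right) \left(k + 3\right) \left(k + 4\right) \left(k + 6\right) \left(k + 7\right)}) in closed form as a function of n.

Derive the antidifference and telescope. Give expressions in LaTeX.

S(n) = \frac{- n^{3} - 14 n^{2} - 61 n + 76}{160 \left(n^{3} + 14 n^{2} + 61 n + 84\right)}

Ratio r(k) = (k + 2)*(k + 6)*(3*k + 19)/((k + 5)*(k + 8)*(3*k + 16)).
Factor: A=k + 2; B=k + 8; C=k**2 + 31*k/3 + 80/3.
Need (k + 2)·f(k+1) − (k + 7)·f(k) = k**2 + 31*k/3 + 80/3.
From deg A=1, deg B=1, deg C=2: d=5.
Coefficient equations give f(k) = k*(k + 4)*(k + 5)*(k**2 + 11*k + 36)/108.
R(k) = B(k−1)·f(k)/C(k) = k*(k + 4)*(k + 7)*(k**2 + 11*k + 36)/(36*(3*k + 16)); s_k = R·t_k = k*(-k**2 - 11*k - 36)/(36*(k**3 + 11*k**2 + 36*k + 36)).
Check: Δs_k = (-3*k - 16)/(k**5 + 22*k**4 + 185*k**3 + 740*k**2 + 1404*k + 1008). ✓
Evaluate: s_(n+1) = (-n**3 - 14*n**2 - 61*n - 48)/(36*(n**3 + 14*n**2 + 61*n + 84)); subtract s_(2) = -31/1440 ⇒ S(n) = (-n**3 - 14*n**2 - 61*n + 76)/(160*(n**3 + 14*n**2 + 61*n + 84)).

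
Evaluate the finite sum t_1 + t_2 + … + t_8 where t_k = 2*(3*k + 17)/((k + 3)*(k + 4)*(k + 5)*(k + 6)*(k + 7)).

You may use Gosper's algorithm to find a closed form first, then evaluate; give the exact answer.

t_(k+1)/t_k = (k + 3)*(3*k + 20)/((k + 8)*(3*k + 17)).
Factor: A=k + 3; B=k + 8; C=k + 17/3.
Need (k + 3)·f(k+1) − (k + 7)·f(k) = k + 17/3.
Bound: deg f ≤ 4.
Solving with deg f ≤ 4: f(k) = k*(k + 5)*(k**2 + 13*k + 54)/216.
So s_k = (B(k−1)f/C)·t_k = (k*(k + 5)*(k + 7)*(k**2 + 13*k + 54)/(72*(3*k + 17)))·t_k = k*(k**2 + 13*k + 54)/(36*(k**3 + 13*k**2 + 54*k + 72)).
Δs = 2*(3*k + 17)/(k**5 + 25*k**4 + 245*k**3 + 1175*k**2 + 2754*k + 2520), as required.
Telescoping: Σ = s_(9) − s_(1) = 7/260 − (17/1260) = 11/819.

Σ = 11/819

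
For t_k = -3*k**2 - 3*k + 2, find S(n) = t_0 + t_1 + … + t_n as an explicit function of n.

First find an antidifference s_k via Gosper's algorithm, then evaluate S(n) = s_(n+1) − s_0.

t_(k+1)/t_k = (3*k**2 + 9*k + 4)/(3*k**2 + 3*k - 2).
Take A(k)=1, B(k)=1, C(k)=k**2 + k - 2/3.
Solve (1)·f(k+1) − (1)·f(k) = k**2 + k - 2/3.
d = 3 from the (0,0,2) case.
Coefficient equations give f(k) = k*(k**2 - 3)/3.
Certificate R = B(k−1)f/C = k*(k**2 - 3)/(3*k**2 + 3*k - 2) gives s_k = k*(3 - k**2).
Check: Δs_k = -3*k**2 - 3*k + 2. ✓
s_(n+1) = -n**3 - 3*n**2 + 2 and s_(0) = 0, so S(n) = -n**3 - 3*n**2 + 2.

S(n) = -n**3 - 3*n**2 + 2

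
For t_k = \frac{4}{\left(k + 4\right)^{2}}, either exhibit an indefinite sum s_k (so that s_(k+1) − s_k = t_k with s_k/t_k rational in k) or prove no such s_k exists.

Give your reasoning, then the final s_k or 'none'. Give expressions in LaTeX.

none — t_k is not Gosper-summable

Ratio r(k) = (k + 4)**2/(k + 5)**2.
Take A(k)=k**2 + 8*k + 16, B(k)=k**2 + 10*k + 25, C(k)=1.
Need (k**2 + 8*k + 16)·f(k+1) − (k**2 + 8*k + 16)·f(k) = 1.
d = 0 from the (2,2,0) case.
f = c0 ⇒ A·f(k+1) − B(k−1)·f(k) − C = -1. The system {-1 = 0} is inconsistent; no antidifference.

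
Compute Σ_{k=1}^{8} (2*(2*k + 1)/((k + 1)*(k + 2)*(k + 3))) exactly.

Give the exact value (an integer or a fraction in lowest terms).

Σ = 134/165

Step 1: r(k) = (k + 1)*(2*k + 3)/((k + 4)*(2*k + 1)).
A = k + 1, B = k + 4, C = k + 1/2.
f must satisfy (k + 1)·f(k+1) − (k + 3)·f(k) = k + 1/2.
d = 2 from the (1,1,1) case.
A polynomial solution: f(k) = k*(3*k + 1)/8.
So s_k = (B(k−1)f/C)·t_k = (k*(k + 3)*(3*k + 1)/(4*(2*k + 1)))·t_k = k*(3*k + 1)/(2*(k + 1)*(k + 2)).
Δs = 2*(2*k + 1)/(k**3 + 6*k**2 + 11*k + 6), as required.
Σ_(k=1)^(8) t_k = s_(9) − s_(1) = 63/55 − (1/3) = 134/165.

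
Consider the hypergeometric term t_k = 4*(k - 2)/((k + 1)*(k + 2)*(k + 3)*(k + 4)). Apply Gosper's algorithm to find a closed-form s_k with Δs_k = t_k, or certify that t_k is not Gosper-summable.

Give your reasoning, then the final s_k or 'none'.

s_k = k*(-k**2 - 6*k - 17)/(3*(k + 1)*(k + 2)*(k + 3))

r(k) = (k - 1)*(k + 1)/((k - 2)*(k + 5)) after simplifying.
Take A(k)=k + 1, B(k)=k + 5, C(k)=k - 2.
Solve (k + 1)·f(k+1) − (k + 4)·f(k) = k - 2.
d = 3 from the (1,1,1) case.
Solving with deg f ≤ 3: f(k) = -k*(k**2 + 6*k + 17)/12.
Certificate R = B(k−1)f/C = -k*(k + 4)*(k**2 + 6*k + 17)/(12*(k - 2)) gives s_k = k*(-k**2 - 6*k - 17)/(3*(k + 1)*(k + 2)*(k + 3)).
Verify: 4*(k - 2)/(k**4 + 10*k**3 + 35*k**2 + 50*k + 24) matches t_k.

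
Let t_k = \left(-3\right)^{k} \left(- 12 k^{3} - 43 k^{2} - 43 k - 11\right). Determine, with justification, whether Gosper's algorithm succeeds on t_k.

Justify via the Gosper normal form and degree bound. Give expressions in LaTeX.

Yes. s_k = \left(-3\right)^{k} \left(3 k^{3} + 4 k^{2} - 2 k - 1\right).

The ratio is 3*(-12*k**3 - 79*k**2 - 165*k - 109)/(12*k**3 + 43*k**2 + 43*k + 11).
Take A(k)=-3, B(k)=1, C(k)=k**3 + 43*k**2/12 + 43*k/12 + 11/12.
Solve (-3)·f(k+1) − (1)·f(k) = k**3 + 43*k**2/12 + 43*k/12 + 11/12.
Degrees (0,0,3) ⇒ d ≤ 3.
Solving with deg f ≤ 3: f(k) = -(3*k + 1)*(k**2 + k - 1)/12.
Get s_k = R·t_k = (-3)**k*(3*k**3 + 4*k**2 - 2*k - 1) with R(k) = B(k−1)f(k)/C(k) = -(3*k + 1)*(k**2 + k - 1)/(12*k**3 + 43*k**2 + 43*k + 11).
Δs = (-3)**k*(-12*k**3 - 43*k**2 - 43*k - 11), as required.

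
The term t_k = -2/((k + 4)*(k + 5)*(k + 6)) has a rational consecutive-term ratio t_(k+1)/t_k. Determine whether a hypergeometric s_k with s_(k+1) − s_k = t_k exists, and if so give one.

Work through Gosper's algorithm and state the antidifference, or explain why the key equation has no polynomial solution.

t_(k+1)/t_k = (k + 4)/(k + 7).
Gosper form: A/B · C(k+1)/C(k) with A=k + 4, B=k + 7, C=1.
Solve (k + 4)·f(k+1) − (k + 6)·f(k) = 1.
From deg A=1, deg B=1, deg C=0: d=2.
Solve for f: f(k) = k*(k + 9)/40 (degree 2 ≤ 2).
Certificate R = B(k−1)f/C = k*(k + 6)*(k + 9)/40 gives s_k = k*(-k - 9)/(20*(k + 4)*(k + 5)).
Δs = -2/(k**3 + 15*k**2 + 74*k + 120), as required.

s_k = k*(-k - 9)/(20*(k + 4)*(k + 5))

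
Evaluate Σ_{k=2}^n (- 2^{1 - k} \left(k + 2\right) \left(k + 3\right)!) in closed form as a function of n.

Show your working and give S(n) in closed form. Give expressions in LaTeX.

Compute t_(k+1)/t_k: get (k + 3)*(k + 4)/(2*(k + 2)).
Factor: A=k/2 + 2; B=1; C=k + 2.
Key eq: (k/2 + 2)·f(k+1) = (1)·f(k) + (k + 2).
Bound: deg f ≤ 0.
Coefficient equations give f(k) = 2.
So s_k = (B(k−1)f/C)·t_k = (2/(k + 2))·t_k = -2**(2 - k)*factorial(k + 3).
Check: Δs_k = -2**(1 - k)*(k + 2)*factorial(k + 3). ✓
Telescope: S(n) = s_(n+1) − s_(2) = -2**(1 - n)*factorial(n + 4) − (-120) = 120 - 2*factorial(n + 4)/2**n.

S(n) = 120 - 2 \cdot 2^{- n} \left(n + 4\right)!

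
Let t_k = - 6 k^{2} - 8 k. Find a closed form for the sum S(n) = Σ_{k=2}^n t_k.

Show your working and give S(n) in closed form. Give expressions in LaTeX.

S(n) = - 2 n^{3} - 7 n^{2} - 5 n + 14

Ratio r(k) = (3*k**2 + 10*k + 7)/(k*(3*k + 4)).
Normal form (A,B,C) = (1, 1, k**2 + 4*k/3).
Key eq: (1)·f(k+1) = (1)·f(k) + (k**2 + 4*k/3).
d = 3 from the (0,0,2) case.
Coefficient equations give f(k) = k*(k - 1)*(2*k + 3)/6.
Then R = B(k−1)f/C = (k - 1)*(2*k + 3)/(2*(3*k + 4)), so s_k = R(k)·t_k = k*(-2*k**2 - k + 3).
Δs = 2*k*(-3*k - 4), as required.
s_(n+1) = n*(-2*n**2 - 7*n - 5) and s_(2) = -14, so S(n) = -2*n**3 - 7*n**2 - 5*n + 14.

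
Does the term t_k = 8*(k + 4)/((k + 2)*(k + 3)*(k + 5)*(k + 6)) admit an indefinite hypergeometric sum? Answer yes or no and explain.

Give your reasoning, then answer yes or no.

Compute t_(k+1)/t_k: get (k + 2)*(k + 5)**2/((k + 4)**2*(k + 7)).
Normal form (A,B,C) = (k + 2, k + 7, k**2 + 8*k + 16).
Key eq: (k + 2)·f(k+1) = (k + 6)·f(k) + (k**2 + 8*k + 16).
From deg A=1, deg B=1, deg C=2: d=4.
Match coefficients ⇒ f(k) = k*(k + 3)*(k + 4)*(k + 7)/20.
Get s_k = R·t_k = 2*k*(k + 7)/(5*(k**2 + 7*k + 10)) with R(k) = B(k−1)f(k)/C(k) = k*(k + 3)*(k + 6)*(k + 7)/(20*(k + 4)).
Verify: 8*(k + 4)/(k**4 + 16*k**3 + 91*k**2 + 216*k + 180) matches t_k.

Yes. s_k = 2*k*(k + 7)/(5*(k**2 + 7*k + 10)).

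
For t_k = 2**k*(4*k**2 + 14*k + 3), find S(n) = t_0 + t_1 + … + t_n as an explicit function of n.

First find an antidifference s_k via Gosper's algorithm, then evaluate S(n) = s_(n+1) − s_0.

S(n) = 8*2**n*n**2 + 12*2**n*n + 2*2**n + 1

The ratio is 2*(4*k**2 + 22*k + 21)/(4*k**2 + 14*k + 3).
A = 2, B = 1, C = k**2 + 7*k/2 + 3/4.
Set up (2)·f(k+1) − (1)·f(k) − (k**2 + 7*k/2 + 3/4) = 0.
d = 2 from the (0,0,2) case.
Coefficient equations give f(k) = (4*k**2 - 2*k - 1)/4.
Then R = B(k−1)f/C = (4*k**2 - 2*k - 1)/(4*k**2 + 14*k + 3), so s_k = R(k)·t_k = 2**k*(4*k**2 - 2*k - 1).
Verify: 2**k*(4*k**2 + 14*k + 3) matches t_k.
Telescope: S(n) = s_(n+1) − s_(0) = 2**(n + 1)*(4*n**2 + 6*n + 1) − (-1) = 8*2**n*n**2 + 12*2**n*n + 2*2**n + 1.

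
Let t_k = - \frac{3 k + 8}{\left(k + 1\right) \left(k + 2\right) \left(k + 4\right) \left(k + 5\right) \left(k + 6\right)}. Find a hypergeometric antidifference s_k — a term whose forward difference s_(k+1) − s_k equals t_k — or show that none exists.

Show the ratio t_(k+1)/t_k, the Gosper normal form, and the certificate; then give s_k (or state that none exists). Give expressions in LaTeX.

s_k = \frac{k \left(- k^{2} - 10 k - 29\right)}{20 \left(k^{3} + 10 k^{2} + 29 k + 20\right)}

Step 1: r(k) = (k + 1)*(k + 4)*(3*k + 11)/((k + 3)*(k + 7)*(3*k + 8)).
So A=k + 1 and B=k + 7, with C=k**2 + 17*k/3 + 8.
f must satisfy (k + 1)·f(k+1) − (k + 6)·f(k) = k**2 + 17*k/3 + 8.
d = 5 from the (1,1,2) case.
Coefficient equations give f(k) = k*(k + 2)*(k + 3)*(k**2 + 10*k + 29)/60.
So s_k = (B(k−1)f/C)·t_k = (k*(k + 2)*(k + 6)*(k**2 + 10*k + 29)/(20*(3*k + 8)))·t_k = k*(-k**2 - 10*k - 29)/(20*(k**3 + 10*k**2 + 29*k + 20)).
Check: Δs_k = (-3*k - 8)/(k**5 + 18*k**4 + 121*k**3 + 372*k**2 + 508*k + 240). ✓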